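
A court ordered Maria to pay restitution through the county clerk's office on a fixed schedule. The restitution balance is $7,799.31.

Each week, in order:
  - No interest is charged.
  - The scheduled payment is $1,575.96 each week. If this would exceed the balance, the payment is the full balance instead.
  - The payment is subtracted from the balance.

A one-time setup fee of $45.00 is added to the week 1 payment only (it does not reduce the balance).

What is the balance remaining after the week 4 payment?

Week 1: $7,799.31 − $1,575.96 (+ $45.00 fee) → $6,223.35
Week 2: $6,223.35 − $1,575.96 → $4,647.39
Week 3: $4,647.39 − $1,575.96 → $3,071.43
Week 4: $3,071.43 − $1,575.96 → $1,495.47

$1,495.47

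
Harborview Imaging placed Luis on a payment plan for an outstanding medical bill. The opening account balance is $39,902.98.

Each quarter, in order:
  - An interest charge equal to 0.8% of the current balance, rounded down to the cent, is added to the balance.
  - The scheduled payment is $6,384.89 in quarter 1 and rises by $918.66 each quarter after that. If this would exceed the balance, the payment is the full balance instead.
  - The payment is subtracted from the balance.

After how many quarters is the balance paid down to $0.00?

# | Opening | Interest | Payment | End bal
1 | $39,902.98 | $319.22 | $6,384.89 | $33,837.31
2 | $33,837.31 | $270.69 | $7,303.55 | $26,804.45
3 | $26,804.45 | $214.43 | $8,222.21 | $18,796.67
4 | $18,796.67 | $150.37 | $9,140.87 | $9,806.17
5 | $9,806.17 | $78.44 | $9,884.61 | $0.00
Balance reaches $0.00 in quarter 5.

5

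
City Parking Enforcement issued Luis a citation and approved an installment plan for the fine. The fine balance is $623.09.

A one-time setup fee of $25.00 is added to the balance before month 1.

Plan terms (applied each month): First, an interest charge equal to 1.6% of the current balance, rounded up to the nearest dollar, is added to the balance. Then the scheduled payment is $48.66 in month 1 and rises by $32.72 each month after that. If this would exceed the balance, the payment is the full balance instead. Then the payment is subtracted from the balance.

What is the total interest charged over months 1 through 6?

$44.00

Month 1: opening $648.09; interest $11.00 → $659.09; payment $48.66; balance $610.43
Month 2: opening $610.43; interest $10.00 → $620.43; payment $81.38; balance $539.05
Month 3: opening $539.05; interest $9.00 → $548.05; payment $114.10; balance $433.95
Month 4: opening $433.95; interest $7.00 → $440.95; payment $146.82; balance $294.13
Month 5: opening $294.13; interest $5.00 → $299.13; payment $179.54; balance $119.59
Month 6: opening $119.59; interest $2.00 → $121.59; payment $121.59; balance $0.00
Total interest: $11.00 + $10.00 + $9.00 + $7.00 + $5.00 + $2.00 = $44.00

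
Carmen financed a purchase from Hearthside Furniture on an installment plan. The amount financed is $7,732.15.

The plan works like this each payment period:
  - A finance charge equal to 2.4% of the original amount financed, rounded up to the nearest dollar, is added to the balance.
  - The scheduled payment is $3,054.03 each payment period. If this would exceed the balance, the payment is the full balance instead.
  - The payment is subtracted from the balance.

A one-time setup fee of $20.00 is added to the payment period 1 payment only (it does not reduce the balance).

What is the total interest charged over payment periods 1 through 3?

Payment period 1: opening $7,732.15; interest $186.00 → $7,918.15; payment $3,054.03 (+ $20.00 fee); balance $4,864.12
Payment period 2: opening $4,864.12; interest $186.00 → $5,050.12; payment $3,054.03; balance $1,996.09
Payment period 3: opening $1,996.09; interest $186.00 → $2,182.09; payment $2,182.09; balance $0.00
Total interest: $186.00 + $186.00 + $186.00 = $558.00

$558.00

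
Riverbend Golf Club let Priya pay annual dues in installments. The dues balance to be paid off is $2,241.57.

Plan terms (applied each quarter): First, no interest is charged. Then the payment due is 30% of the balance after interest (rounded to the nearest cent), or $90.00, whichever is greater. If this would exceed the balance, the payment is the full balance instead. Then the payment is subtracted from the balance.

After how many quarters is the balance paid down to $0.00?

# | Opening | Payment | End bal
1 | $2,241.57 | $672.47 | $1,569.10
2 | $1,569.10 | $470.73 | $1,098.37
3 | $1,098.37 | $329.51 | $768.86
4 | $768.86 | $230.66 | $538.20
5 | $538.20 | $161.46 | $376.74
6 | $376.74 | $113.02 | $263.72
7 | $263.72 | $90.00 | $173.72
8 | $173.72 | $90.00 | $83.72
9 | $83.72 | $83.72 | $0.00
Balance reaches $0.00 in quarter 9.

9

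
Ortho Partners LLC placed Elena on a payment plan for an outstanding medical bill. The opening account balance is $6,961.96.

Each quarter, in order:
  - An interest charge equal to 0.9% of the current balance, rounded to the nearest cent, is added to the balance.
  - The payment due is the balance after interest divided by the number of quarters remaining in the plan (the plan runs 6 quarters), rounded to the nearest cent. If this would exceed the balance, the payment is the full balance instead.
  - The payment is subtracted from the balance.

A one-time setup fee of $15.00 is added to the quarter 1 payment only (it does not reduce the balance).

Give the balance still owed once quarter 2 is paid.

$4,725.22

Quarter 1: $6,961.96 +$62.66 interest = $7,024.62; pay $1,170.77 (+ $15.00 fee) → $5,853.85
Quarter 2: $5,853.85 +$52.68 interest = $5,906.53; pay $1,181.31 → $4,725.22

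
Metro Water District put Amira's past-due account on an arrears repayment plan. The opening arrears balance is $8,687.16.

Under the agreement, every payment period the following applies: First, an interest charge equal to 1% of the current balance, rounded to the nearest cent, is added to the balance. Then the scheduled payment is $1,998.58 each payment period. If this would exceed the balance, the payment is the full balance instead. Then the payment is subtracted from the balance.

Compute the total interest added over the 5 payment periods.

Payment period 1: $8,687.16 +$86.87 interest = $8,774.03; pay $1,998.58 → $6,775.45
Payment period 2: $6,775.45 +$67.75 interest = $6,843.20; pay $1,998.58 → $4,844.62
Payment period 3: $4,844.62 +$48.45 interest = $4,893.07; pay $1,998.58 → $2,894.49
Payment period 4: $2,894.49 +$28.94 interest = $2,923.43; pay $1,998.58 → $924.85
Payment period 5: $924.85 +$9.25 interest = $934.10; pay $934.10 → $0.00
Total interest: $86.87 + $67.75 + $48.45 + $28.94 + $9.25 = $241.26

$241.26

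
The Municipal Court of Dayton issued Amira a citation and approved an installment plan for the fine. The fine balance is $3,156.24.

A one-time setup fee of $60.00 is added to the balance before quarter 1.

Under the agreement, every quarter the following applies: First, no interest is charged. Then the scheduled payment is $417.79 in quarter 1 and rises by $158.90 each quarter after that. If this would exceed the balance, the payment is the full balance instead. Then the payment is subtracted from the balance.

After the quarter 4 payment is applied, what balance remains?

$591.68

# | Opening | Payment | End bal
1 | $3,216.24 | $417.79 | $2,798.45
2 | $2,798.45 | $576.69 | $2,221.76
3 | $2,221.76 | $735.59 | $1,486.17
4 | $1,486.17 | $894.49 | $591.68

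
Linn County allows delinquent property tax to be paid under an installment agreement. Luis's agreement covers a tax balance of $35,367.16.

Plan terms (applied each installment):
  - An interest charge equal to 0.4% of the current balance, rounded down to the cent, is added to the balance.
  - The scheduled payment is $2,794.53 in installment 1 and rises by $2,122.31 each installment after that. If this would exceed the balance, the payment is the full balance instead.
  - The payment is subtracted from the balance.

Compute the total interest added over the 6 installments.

Installment 1: opening $35,367.16; interest $141.46 → $35,508.62; payment $2,794.53; balance $32,714.09
Installment 2: opening $32,714.09; interest $130.85 → $32,844.94; payment $4,916.84; balance $27,928.10
Installment 3: opening $27,928.10; interest $111.71 → $28,039.81; payment $7,039.15; balance $21,000.66
Installment 4: opening $21,000.66; interest $84.00 → $21,084.66; payment $9,161.46; balance $11,923.20
Installment 5: opening $11,923.20; interest $47.69 → $11,970.89; payment $11,283.77; balance $687.12
Installment 6: opening $687.12; interest $2.74 → $689.86; payment $689.86; balance $0.00
Total interest: $141.46 + $130.85 + $111.71 + $84.00 + $47.69 + $2.74 = $518.45

$518.45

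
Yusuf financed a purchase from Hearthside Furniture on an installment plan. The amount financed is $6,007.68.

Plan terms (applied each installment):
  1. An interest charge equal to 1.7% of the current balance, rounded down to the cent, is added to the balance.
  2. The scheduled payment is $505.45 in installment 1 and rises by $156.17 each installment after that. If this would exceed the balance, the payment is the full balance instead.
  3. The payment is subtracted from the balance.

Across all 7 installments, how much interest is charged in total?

Installment 1: $6,007.68 +$102.13 interest = $6,109.81; pay $505.45 → $5,604.36
Installment 2: $5,604.36 +$95.27 interest = $5,699.63; pay $661.62 → $5,038.01
Installment 3: $5,038.01 +$85.64 interest = $5,123.65; pay $817.79 → $4,305.86
Installment 4: $4,305.86 +$73.19 interest = $4,379.05; pay $973.96 → $3,405.09
Installment 5: $3,405.09 +$57.88 interest = $3,462.97; pay $1,130.13 → $2,332.84
Installment 6: $2,332.84 +$39.65 interest = $2,372.49; pay $1,286.30 → $1,086.19
Installment 7: $1,086.19 +$18.46 interest = $1,104.65; pay $1,104.65 → $0.00
Total interest: $102.13 + $95.27 + $85.64 + $73.19 + $57.88 + $39.65 + $18.46 = $472.22

$472.22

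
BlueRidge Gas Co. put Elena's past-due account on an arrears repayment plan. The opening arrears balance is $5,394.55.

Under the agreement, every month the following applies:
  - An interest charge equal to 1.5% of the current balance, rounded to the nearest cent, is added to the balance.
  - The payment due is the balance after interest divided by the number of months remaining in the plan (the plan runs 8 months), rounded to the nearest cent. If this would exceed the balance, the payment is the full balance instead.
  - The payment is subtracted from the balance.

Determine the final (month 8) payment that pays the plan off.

Month 1: opening $5,394.55; interest $80.92 → $5,475.47; payment $684.43; balance $4,791.04
Month 2: opening $4,791.04; interest $71.87 → $4,862.91; payment $694.70; balance $4,168.21
Month 3: opening $4,168.21; interest $62.52 → $4,230.73; payment $705.12; balance $3,525.61
Month 4: opening $3,525.61; interest $52.88 → $3,578.49; payment $715.70; balance $2,862.79
Month 5: opening $2,862.79; interest $42.94 → $2,905.73; payment $726.43; balance $2,179.30
Month 6: opening $2,179.30; interest $32.69 → $2,211.99; payment $737.33; balance $1,474.66
Month 7: opening $1,474.66; interest $22.12 → $1,496.78; payment $748.39; balance $748.39
Month 8: opening $748.39; interest $11.23 → $759.62; payment $759.62; balance $0.00

$759.62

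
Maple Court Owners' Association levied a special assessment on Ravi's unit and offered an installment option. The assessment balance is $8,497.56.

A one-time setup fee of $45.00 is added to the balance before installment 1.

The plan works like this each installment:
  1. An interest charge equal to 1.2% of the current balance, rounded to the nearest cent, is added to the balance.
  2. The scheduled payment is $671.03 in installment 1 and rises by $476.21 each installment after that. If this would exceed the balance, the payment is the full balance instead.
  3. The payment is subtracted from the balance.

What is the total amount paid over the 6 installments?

Installment 1: opening $8,542.56; interest $102.51 → $8,645.07; payment $671.03; balance $7,974.04
Installment 2: opening $7,974.04; interest $95.69 → $8,069.73; payment $1,147.24; balance $6,922.49
Installment 3: opening $6,922.49; interest $83.07 → $7,005.56; payment $1,623.45; balance $5,382.11
Installment 4: opening $5,382.11; interest $64.59 → $5,446.70; payment $2,099.66; balance $3,347.04
Installment 5: opening $3,347.04; interest $40.16 → $3,387.20; payment $2,575.87; balance $811.33
Installment 6: opening $811.33; interest $9.74 → $821.07; payment $821.07; balance $0.00
Total paid: $8,938.32

$8,938.32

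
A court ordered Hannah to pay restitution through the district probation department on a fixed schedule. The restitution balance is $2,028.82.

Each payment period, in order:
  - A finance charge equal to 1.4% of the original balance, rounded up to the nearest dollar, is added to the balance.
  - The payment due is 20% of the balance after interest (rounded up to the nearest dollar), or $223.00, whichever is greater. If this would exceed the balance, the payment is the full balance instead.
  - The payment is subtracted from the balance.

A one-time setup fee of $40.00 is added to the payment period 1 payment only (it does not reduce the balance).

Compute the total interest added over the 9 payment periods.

$261.00

Payment period 1: opening $2,028.82; interest $29.00 → $2,057.82; payment $412.00 (+ $40.00 fee); balance $1,645.82
Payment period 2: opening $1,645.82; interest $29.00 → $1,674.82; payment $335.00; balance $1,339.82
Payment period 3: opening $1,339.82; interest $29.00 → $1,368.82; payment $274.00; balance $1,094.82
Payment period 4: opening $1,094.82; interest $29.00 → $1,123.82; payment $225.00; balance $898.82
Payment period 5: opening $898.82; interest $29.00 → $927.82; payment $223.00; balance $704.82
Payment period 6: opening $704.82; interest $29.00 → $733.82; payment $223.00; balance $510.82
Payment period 7: opening $510.82; interest $29.00 → $539.82; payment $223.00; balance $316.82
Payment period 8: opening $316.82; interest $29.00 → $345.82; payment $223.00; balance $122.82
Payment period 9: opening $122.82; interest $29.00 → $151.82; payment $151.82; balance $0.00
Total interest: $29.00 + $29.00 + $29.00 + $29.00 + $29.00 + $29.00 + $29.00 + $29.00 + $29.00 = $261.00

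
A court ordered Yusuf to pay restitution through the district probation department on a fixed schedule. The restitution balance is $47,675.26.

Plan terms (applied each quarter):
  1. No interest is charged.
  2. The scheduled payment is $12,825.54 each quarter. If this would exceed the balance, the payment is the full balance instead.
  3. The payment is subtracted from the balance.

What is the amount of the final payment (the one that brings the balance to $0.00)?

$9,198.64

Quarter 1: opening $47,675.26; payment $12,825.54; balance $34,849.72
Quarter 2: opening $34,849.72; payment $12,825.54; balance $22,024.18
Quarter 3: opening $22,024.18; payment $12,825.54; balance $9,198.64
Quarter 4: opening $9,198.64; payment $9,198.64; balance $0.00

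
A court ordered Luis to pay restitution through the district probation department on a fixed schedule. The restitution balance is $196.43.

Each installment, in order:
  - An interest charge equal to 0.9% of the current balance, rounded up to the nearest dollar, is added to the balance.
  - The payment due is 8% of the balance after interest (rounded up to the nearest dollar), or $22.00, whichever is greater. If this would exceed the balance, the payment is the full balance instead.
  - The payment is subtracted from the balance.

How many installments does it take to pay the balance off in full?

Installment 1: $196.43 +$2.00 interest = $198.43; pay $22.00 → $176.43
Installment 2: $176.43 +$2.00 interest = $178.43; pay $22.00 → $156.43
Installment 3: $156.43 +$2.00 interest = $158.43; pay $22.00 → $136.43
Installment 4: $136.43 +$2.00 interest = $138.43; pay $22.00 → $116.43
Installment 5: $116.43 +$2.00 interest = $118.43; pay $22.00 → $96.43
Installment 6: $96.43 +$1.00 interest = $97.43; pay $22.00 → $75.43
Installment 7: $75.43 +$1.00 interest = $76.43; pay $22.00 → $54.43
Installment 8: $54.43 +$1.00 interest = $55.43; pay $22.00 → $33.43
Installment 9: $33.43 +$1.00 interest = $34.43; pay $22.00 → $12.43
Installment 10: $12.43 +$1.00 interest = $13.43; pay $13.43 → $0.00
Balance reaches $0.00 in installment 10.

10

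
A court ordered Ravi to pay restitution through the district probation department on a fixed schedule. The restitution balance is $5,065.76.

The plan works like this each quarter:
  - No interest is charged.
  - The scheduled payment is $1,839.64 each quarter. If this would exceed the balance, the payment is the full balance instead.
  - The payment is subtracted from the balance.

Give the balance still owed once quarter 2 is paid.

Quarter 1: $5,065.76 − $1,839.64 → $3,226.12
Quarter 2: $3,226.12 − $1,839.64 → $1,386.48

$1,386.48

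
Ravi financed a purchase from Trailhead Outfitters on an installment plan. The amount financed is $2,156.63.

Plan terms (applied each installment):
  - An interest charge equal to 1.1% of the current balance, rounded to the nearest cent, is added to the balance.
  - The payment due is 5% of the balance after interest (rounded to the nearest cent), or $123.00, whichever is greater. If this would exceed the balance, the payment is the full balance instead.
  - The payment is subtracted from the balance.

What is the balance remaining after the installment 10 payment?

$1,113.24

Installment 1: $2,156.63 +$23.72 interest = $2,180.35; pay $123.00 → $2,057.35
Installment 2: $2,057.35 +$22.63 interest = $2,079.98; pay $123.00 → $1,956.98
Installment 3: $1,956.98 +$21.53 interest = $1,978.51; pay $123.00 → $1,855.51
Installment 4: $1,855.51 +$20.41 interest = $1,875.92; pay $123.00 → $1,752.92
Installment 5: $1,752.92 +$19.28 interest = $1,772.20; pay $123.00 → $1,649.20
Installment 6: $1,649.20 +$18.14 interest = $1,667.34; pay $123.00 → $1,544.34
Installment 7: $1,544.34 +$16.99 interest = $1,561.33; pay $123.00 → $1,438.33
Installment 8: $1,438.33 +$15.82 interest = $1,454.15; pay $123.00 → $1,331.15
Installment 9: $1,331.15 +$14.64 interest = $1,345.79; pay $123.00 → $1,222.79
Installment 10: $1,222.79 +$13.45 interest = $1,236.24; pay $123.00 → $1,113.24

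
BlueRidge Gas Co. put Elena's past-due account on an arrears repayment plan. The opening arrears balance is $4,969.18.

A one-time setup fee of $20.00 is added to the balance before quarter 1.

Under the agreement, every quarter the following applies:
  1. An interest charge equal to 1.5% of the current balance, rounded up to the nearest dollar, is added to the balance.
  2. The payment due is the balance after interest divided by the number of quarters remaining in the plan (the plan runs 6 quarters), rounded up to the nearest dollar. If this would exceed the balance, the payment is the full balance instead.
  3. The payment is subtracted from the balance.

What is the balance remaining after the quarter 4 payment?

$1,765.18

# | Opening | Interest | Payment | End bal
1 | $4,989.18 | $75.00 | $845.00 | $4,219.18
2 | $4,219.18 | $64.00 | $857.00 | $3,426.18
3 | $3,426.18 | $52.00 | $870.00 | $2,608.18
4 | $2,608.18 | $40.00 | $883.00 | $1,765.18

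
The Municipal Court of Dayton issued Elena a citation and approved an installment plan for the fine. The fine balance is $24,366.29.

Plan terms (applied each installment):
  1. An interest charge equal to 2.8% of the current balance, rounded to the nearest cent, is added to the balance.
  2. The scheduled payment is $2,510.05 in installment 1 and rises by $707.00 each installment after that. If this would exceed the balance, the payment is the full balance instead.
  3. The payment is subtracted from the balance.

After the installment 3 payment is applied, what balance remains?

Installment 1: $24,366.29 +$682.26 interest = $25,048.55; pay $2,510.05 → $22,538.50
Installment 2: $22,538.50 +$631.08 interest = $23,169.58; pay $3,217.05 → $19,952.53
Installment 3: $19,952.53 +$558.67 interest = $20,511.20; pay $3,924.05 → $16,587.15

$16,587.15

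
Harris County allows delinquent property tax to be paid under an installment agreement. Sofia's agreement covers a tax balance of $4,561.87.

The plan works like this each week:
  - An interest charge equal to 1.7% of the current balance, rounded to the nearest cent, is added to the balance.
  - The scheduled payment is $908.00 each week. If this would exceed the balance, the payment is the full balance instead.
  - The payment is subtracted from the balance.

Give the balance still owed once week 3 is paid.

Week 1: $4,561.87 +$77.55 interest = $4,639.42; pay $908.00 → $3,731.42
Week 2: $3,731.42 +$63.43 interest = $3,794.85; pay $908.00 → $2,886.85
Week 3: $2,886.85 +$49.08 interest = $2,935.93; pay $908.00 → $2,027.93

$2,027.93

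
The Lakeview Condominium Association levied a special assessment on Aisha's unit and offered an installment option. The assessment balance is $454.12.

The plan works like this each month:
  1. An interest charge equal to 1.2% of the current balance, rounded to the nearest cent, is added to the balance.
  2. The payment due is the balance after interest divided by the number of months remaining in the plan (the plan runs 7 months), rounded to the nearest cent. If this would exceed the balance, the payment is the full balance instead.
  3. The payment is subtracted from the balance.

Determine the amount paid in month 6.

Month 1: opening $454.12; interest $5.45 → $459.57; payment $65.65; balance $393.92
Month 2: opening $393.92; interest $4.73 → $398.65; payment $66.44; balance $332.21
Month 3: opening $332.21; interest $3.99 → $336.20; payment $67.24; balance $268.96
Month 4: opening $268.96; interest $3.23 → $272.19; payment $68.05; balance $204.14
Month 5: opening $204.14; interest $2.45 → $206.59; payment $68.86; balance $137.73
Month 6: opening $137.73; interest $1.65 → $139.38; payment $69.69; balance $69.69

$69.69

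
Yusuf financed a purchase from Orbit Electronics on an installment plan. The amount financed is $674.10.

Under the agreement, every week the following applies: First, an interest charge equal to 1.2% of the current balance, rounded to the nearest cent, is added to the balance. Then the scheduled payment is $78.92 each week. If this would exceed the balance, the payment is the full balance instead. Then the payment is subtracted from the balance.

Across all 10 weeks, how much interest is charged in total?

$41.40

Week 1: opening $674.10; interest $8.09 → $682.19; payment $78.92; balance $603.27
Week 2: opening $603.27; interest $7.24 → $610.51; payment $78.92; balance $531.59
Week 3: opening $531.59; interest $6.38 → $537.97; payment $78.92; balance $459.05
Week 4: opening $459.05; interest $5.51 → $464.56; payment $78.92; balance $385.64
Week 5: opening $385.64; interest $4.63 → $390.27; payment $78.92; balance $311.35
Week 6: opening $311.35; interest $3.74 → $315.09; payment $78.92; balance $236.17
Week 7: opening $236.17; interest $2.83 → $239.00; payment $78.92; balance $160.08
Week 8: opening $160.08; interest $1.92 → $162.00; payment $78.92; balance $83.08
Week 9: opening $83.08; interest $1.00 → $84.08; payment $78.92; balance $5.16
Week 10: opening $5.16; interest $0.06 → $5.22; payment $5.22; balance $0.00
Total interest: $8.09 + $7.24 + $6.38 + $5.51 + $4.63 + $3.74 + $2.83 + $1.92 + $1.00 + $0.06 = $41.40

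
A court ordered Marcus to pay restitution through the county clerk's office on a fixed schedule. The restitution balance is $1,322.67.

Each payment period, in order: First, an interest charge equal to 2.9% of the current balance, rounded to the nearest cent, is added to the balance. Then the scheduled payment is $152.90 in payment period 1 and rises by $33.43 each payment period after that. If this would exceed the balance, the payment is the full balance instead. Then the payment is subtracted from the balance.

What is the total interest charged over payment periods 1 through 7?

$160.35

Payment period 1: opening $1,322.67; interest $38.36 → $1,361.03; payment $152.90; balance $1,208.13
Payment period 2: opening $1,208.13; interest $35.04 → $1,243.17; payment $186.33; balance $1,056.84
Payment period 3: opening $1,056.84; interest $30.65 → $1,087.49; payment $219.76; balance $867.73
Payment period 4: opening $867.73; interest $25.16 → $892.89; payment $253.19; balance $639.70
Payment period 5: opening $639.70; interest $18.55 → $658.25; payment $286.62; balance $371.63
Payment period 6: opening $371.63; interest $10.78 → $382.41; payment $320.05; balance $62.36
Payment period 7: opening $62.36; interest $1.81 → $64.17; payment $64.17; balance $0.00
Total interest: $38.36 + $35.04 + $30.65 + $25.16 + $18.55 + $10.78 + $1.81 = $160.35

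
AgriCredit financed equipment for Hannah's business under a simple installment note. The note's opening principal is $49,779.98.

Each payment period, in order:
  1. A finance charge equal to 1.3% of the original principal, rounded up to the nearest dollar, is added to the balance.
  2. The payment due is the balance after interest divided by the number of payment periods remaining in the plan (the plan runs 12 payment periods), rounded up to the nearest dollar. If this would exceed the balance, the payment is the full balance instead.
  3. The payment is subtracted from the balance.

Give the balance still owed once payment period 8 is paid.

Payment period 1: opening $49,779.98; interest $648.00 → $50,427.98; payment $4,203.00; balance $46,224.98
Payment period 2: opening $46,224.98; interest $648.00 → $46,872.98; payment $4,262.00; balance $42,610.98
Payment period 3: opening $42,610.98; interest $648.00 → $43,258.98; payment $4,326.00; balance $38,932.98
Payment period 4: opening $38,932.98; interest $648.00 → $39,580.98; payment $4,398.00; balance $35,182.98
Payment period 5: opening $35,182.98; interest $648.00 → $35,830.98; payment $4,479.00; balance $31,351.98
Payment period 6: opening $31,351.98; interest $648.00 → $31,999.98; payment $4,572.00; balance $27,427.98
Payment period 7: opening $27,427.98; interest $648.00 → $28,075.98; payment $4,680.00; balance $23,395.98
Payment period 8: opening $23,395.98; interest $648.00 → $24,043.98; payment $4,809.00; balance $19,234.98

$19,234.98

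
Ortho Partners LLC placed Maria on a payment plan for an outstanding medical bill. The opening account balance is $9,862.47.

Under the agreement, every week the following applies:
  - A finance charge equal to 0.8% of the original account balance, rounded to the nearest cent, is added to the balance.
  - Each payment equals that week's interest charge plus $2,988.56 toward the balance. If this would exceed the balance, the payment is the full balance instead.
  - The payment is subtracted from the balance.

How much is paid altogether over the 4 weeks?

$10,178.07

Week 1: opening $9,862.47; interest $78.90 → $9,941.37; payment $3,067.46; balance $6,873.91
Week 2: opening $6,873.91; interest $78.90 → $6,952.81; payment $3,067.46; balance $3,885.35
Week 3: opening $3,885.35; interest $78.90 → $3,964.25; payment $3,067.46; balance $896.79
Week 4: opening $896.79; interest $78.90 → $975.69; payment $975.69; balance $0.00
Total paid: $10,178.07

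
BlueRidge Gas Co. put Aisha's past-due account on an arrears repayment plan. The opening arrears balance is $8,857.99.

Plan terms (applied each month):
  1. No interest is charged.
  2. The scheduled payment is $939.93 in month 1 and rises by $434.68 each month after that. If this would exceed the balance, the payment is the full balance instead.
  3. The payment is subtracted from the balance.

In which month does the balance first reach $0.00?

5

# | Opening | Payment | End bal
1 | $8,857.99 | $939.93 | $7,918.06
2 | $7,918.06 | $1,374.61 | $6,543.45
3 | $6,543.45 | $1,809.29 | $4,734.16
4 | $4,734.16 | $2,243.97 | $2,490.19
5 | $2,490.19 | $2,490.19 | $0.00
Balance reaches $0.00 in month 5.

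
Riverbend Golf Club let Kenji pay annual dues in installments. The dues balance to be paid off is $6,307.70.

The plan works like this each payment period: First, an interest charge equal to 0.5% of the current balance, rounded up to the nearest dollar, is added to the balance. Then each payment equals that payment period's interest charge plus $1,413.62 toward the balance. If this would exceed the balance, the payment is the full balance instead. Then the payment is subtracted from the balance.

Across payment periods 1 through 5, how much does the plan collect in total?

$6,397.70

Payment period 1: $6,307.70 +$32.00 interest = $6,339.70; pay $1,445.62 → $4,894.08
Payment period 2: $4,894.08 +$25.00 interest = $4,919.08; pay $1,438.62 → $3,480.46
Payment period 3: $3,480.46 +$18.00 interest = $3,498.46; pay $1,431.62 → $2,066.84
Payment period 4: $2,066.84 +$11.00 interest = $2,077.84; pay $1,424.62 → $653.22
Payment period 5: $653.22 +$4.00 interest = $657.22; pay $657.22 → $0.00
Total paid: $6,397.70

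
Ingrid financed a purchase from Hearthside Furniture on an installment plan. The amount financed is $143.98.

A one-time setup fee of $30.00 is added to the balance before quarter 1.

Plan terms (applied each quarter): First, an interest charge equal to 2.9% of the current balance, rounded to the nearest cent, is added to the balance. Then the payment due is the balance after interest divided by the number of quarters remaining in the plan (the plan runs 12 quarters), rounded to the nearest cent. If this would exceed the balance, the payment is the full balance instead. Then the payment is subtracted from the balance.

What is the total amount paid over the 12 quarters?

$210.53

Quarter 1: opening $173.98; interest $5.05 → $179.03; payment $14.92; balance $164.11
Quarter 2: opening $164.11; interest $4.76 → $168.87; payment $15.35; balance $153.52
Quarter 3: opening $153.52; interest $4.45 → $157.97; payment $15.80; balance $142.17
Quarter 4: opening $142.17; interest $4.12 → $146.29; payment $16.25; balance $130.04
Quarter 5: opening $130.04; interest $3.77 → $133.81; payment $16.73; balance $117.08
Quarter 6: opening $117.08; interest $3.40 → $120.48; payment $17.21; balance $103.27
Quarter 7: opening $103.27; interest $2.99 → $106.26; payment $17.71; balance $88.55
Quarter 8: opening $88.55; interest $2.57 → $91.12; payment $18.22; balance $72.90
Quarter 9: opening $72.90; interest $2.11 → $75.01; payment $18.75; balance $56.26
Quarter 10: opening $56.26; interest $1.63 → $57.89; payment $19.30; balance $38.59
Quarter 11: opening $38.59; interest $1.12 → $39.71; payment $19.86; balance $19.85
Quarter 12: opening $19.85; interest $0.58 → $20.43; payment $20.43; balance $0.00
Total paid: $210.53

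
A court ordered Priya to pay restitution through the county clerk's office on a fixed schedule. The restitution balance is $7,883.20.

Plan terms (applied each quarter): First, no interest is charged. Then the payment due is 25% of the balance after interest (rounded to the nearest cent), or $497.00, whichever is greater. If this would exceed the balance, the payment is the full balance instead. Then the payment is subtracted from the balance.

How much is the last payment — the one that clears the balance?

# | Opening | Payment | End bal
1 | $7,883.20 | $1,970.80 | $5,912.40
2 | $5,912.40 | $1,478.10 | $4,434.30
3 | $4,434.30 | $1,108.58 | $3,325.72
4 | $3,325.72 | $831.43 | $2,494.29
5 | $2,494.29 | $623.57 | $1,870.72
6 | $1,870.72 | $497.00 | $1,373.72
7 | $1,373.72 | $497.00 | $876.72
8 | $876.72 | $497.00 | $379.72
9 | $379.72 | $379.72 | $0.00

$379.72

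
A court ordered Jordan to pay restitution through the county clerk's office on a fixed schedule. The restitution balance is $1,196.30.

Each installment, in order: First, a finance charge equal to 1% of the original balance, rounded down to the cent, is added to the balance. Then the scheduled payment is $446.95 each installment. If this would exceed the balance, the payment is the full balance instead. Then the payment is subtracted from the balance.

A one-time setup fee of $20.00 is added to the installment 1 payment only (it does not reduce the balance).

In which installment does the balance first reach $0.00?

3

# | Opening | Interest | Payment | Fee | End bal
1 | $1,196.30 | $11.96 | $446.95 | $20.00 | $761.31
2 | $761.31 | $11.96 | $446.95 | — | $326.32
3 | $326.32 | $11.96 | $338.28 | — | $0.00
Balance reaches $0.00 in installment 3.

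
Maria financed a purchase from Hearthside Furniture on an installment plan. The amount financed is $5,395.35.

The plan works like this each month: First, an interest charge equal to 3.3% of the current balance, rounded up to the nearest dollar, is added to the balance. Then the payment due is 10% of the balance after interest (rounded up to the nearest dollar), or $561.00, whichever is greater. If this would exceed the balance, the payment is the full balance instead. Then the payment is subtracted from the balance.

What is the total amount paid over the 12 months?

Month 1: $5,395.35 +$179.00 interest = $5,574.35; pay $561.00 → $5,013.35
Month 2: $5,013.35 +$166.00 interest = $5,179.35; pay $561.00 → $4,618.35
Month 3: $4,618.35 +$153.00 interest = $4,771.35; pay $561.00 → $4,210.35
Month 4: $4,210.35 +$139.00 interest = $4,349.35; pay $561.00 → $3,788.35
Month 5: $3,788.35 +$126.00 interest = $3,914.35; pay $561.00 → $3,353.35
Month 6: $3,353.35 +$111.00 interest = $3,464.35; pay $561.00 → $2,903.35
Month 7: $2,903.35 +$96.00 interest = $2,999.35; pay $561.00 → $2,438.35
Month 8: $2,438.35 +$81.00 interest = $2,519.35; pay $561.00 → $1,958.35
Month 9: $1,958.35 +$65.00 interest = $2,023.35; pay $561.00 → $1,462.35
Month 10: $1,462.35 +$49.00 interest = $1,511.35; pay $561.00 → $950.35
Month 11: $950.35 +$32.00 interest = $982.35; pay $561.00 → $421.35
Month 12: $421.35 +$14.00 interest = $435.35; pay $435.35 → $0.00
Total paid: $6,606.35

$6,606.35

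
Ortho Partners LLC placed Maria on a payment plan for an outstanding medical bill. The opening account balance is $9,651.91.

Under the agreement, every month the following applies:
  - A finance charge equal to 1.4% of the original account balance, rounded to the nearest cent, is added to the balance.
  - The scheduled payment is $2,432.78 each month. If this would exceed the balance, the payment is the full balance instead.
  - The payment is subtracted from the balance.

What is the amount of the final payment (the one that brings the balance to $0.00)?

# | Opening | Interest | Payment | End bal
1 | $9,651.91 | $135.13 | $2,432.78 | $7,354.26
2 | $7,354.26 | $135.13 | $2,432.78 | $5,056.61
3 | $5,056.61 | $135.13 | $2,432.78 | $2,758.96
4 | $2,758.96 | $135.13 | $2,432.78 | $461.31
5 | $461.31 | $135.13 | $596.44 | $0.00

$596.44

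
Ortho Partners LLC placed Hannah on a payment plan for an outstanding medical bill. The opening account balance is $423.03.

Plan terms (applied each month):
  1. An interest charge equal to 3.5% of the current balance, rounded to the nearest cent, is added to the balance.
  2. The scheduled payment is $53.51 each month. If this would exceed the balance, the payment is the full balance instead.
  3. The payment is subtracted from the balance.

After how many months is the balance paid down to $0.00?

10

Month 1: $423.03 +$14.81 interest = $437.84; pay $53.51 → $384.33
Month 2: $384.33 +$13.45 interest = $397.78; pay $53.51 → $344.27
Month 3: $344.27 +$12.05 interest = $356.32; pay $53.51 → $302.81
Month 4: $302.81 +$10.60 interest = $313.41; pay $53.51 → $259.90
Month 5: $259.90 +$9.10 interest = $269.00; pay $53.51 → $215.49
Month 6: $215.49 +$7.54 interest = $223.03; pay $53.51 → $169.52
Month 7: $169.52 +$5.93 interest = $175.45; pay $53.51 → $121.94
Month 8: $121.94 +$4.27 interest = $126.21; pay $53.51 → $72.70
Month 9: $72.70 +$2.54 interest = $75.24; pay $53.51 → $21.73
Month 10: $21.73 +$0.76 interest = $22.49; pay $22.49 → $0.00
Balance reaches $0.00 in month 10.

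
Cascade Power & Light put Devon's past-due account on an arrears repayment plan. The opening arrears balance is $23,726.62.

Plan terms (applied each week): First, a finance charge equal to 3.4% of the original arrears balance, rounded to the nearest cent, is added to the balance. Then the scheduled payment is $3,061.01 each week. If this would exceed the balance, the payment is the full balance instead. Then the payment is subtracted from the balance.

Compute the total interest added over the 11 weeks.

Week 1: opening $23,726.62; interest $806.71 → $24,533.33; payment $3,061.01; balance $21,472.32
Week 2: opening $21,472.32; interest $806.71 → $22,279.03; payment $3,061.01; balance $19,218.02
Week 3: opening $19,218.02; interest $806.71 → $20,024.73; payment $3,061.01; balance $16,963.72
Week 4: opening $16,963.72; interest $806.71 → $17,770.43; payment $3,061.01; balance $14,709.42
Week 5: opening $14,709.42; interest $806.71 → $15,516.13; payment $3,061.01; balance $12,455.12
Week 6: opening $12,455.12; interest $806.71 → $13,261.83; payment $3,061.01; balance $10,200.82
Week 7: opening $10,200.82; interest $806.71 → $11,007.53; payment $3,061.01; balance $7,946.52
Week 8: opening $7,946.52; interest $806.71 → $8,753.23; payment $3,061.01; balance $5,692.22
Week 9: opening $5,692.22; interest $806.71 → $6,498.93; payment $3,061.01; balance $3,437.92
Week 10: opening $3,437.92; interest $806.71 → $4,244.63; payment $3,061.01; balance $1,183.62
Week 11: opening $1,183.62; interest $806.71 → $1,990.33; payment $1,990.33; balance $0.00
Total interest: $806.71 + $806.71 + $806.71 + $806.71 + $806.71 + $806.71 + $806.71 + $806.71 + $806.71 + $806.71 + $806.71 = $8,873.81

$8,873.81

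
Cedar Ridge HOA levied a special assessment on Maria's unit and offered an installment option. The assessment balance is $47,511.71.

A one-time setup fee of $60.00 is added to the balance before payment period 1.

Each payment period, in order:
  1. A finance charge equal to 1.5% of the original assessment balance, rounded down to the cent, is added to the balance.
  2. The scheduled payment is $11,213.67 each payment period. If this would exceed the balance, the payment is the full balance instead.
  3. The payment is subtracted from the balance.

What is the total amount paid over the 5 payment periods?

# | Opening | Interest | Payment | End bal
1 | $47,571.71 | $712.67 | $11,213.67 | $37,070.71
2 | $37,070.71 | $712.67 | $11,213.67 | $26,569.71
3 | $26,569.71 | $712.67 | $11,213.67 | $16,068.71
4 | $16,068.71 | $712.67 | $11,213.67 | $5,567.71
5 | $5,567.71 | $712.67 | $6,280.38 | $0.00
Total paid: $51,135.06

$51,135.06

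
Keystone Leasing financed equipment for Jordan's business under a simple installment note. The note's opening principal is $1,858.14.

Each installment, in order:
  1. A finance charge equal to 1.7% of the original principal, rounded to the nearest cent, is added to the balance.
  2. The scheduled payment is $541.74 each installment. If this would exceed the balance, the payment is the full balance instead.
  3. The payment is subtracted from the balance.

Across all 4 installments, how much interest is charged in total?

# | Opening | Interest | Payment | End bal
1 | $1,858.14 | $31.59 | $541.74 | $1,347.99
2 | $1,347.99 | $31.59 | $541.74 | $837.84
3 | $837.84 | $31.59 | $541.74 | $327.69
4 | $327.69 | $31.59 | $359.28 | $0.00
Total interest: $31.59 + $31.59 + $31.59 + $31.59 = $126.36

$126.36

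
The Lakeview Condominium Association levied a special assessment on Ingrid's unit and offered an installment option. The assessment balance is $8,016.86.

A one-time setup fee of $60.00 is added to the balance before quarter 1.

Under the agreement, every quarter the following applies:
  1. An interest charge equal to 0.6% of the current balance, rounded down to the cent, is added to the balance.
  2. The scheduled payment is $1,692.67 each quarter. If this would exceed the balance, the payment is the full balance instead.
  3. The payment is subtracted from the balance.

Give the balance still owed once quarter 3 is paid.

Quarter 1: opening $8,076.86; interest $48.46 → $8,125.32; payment $1,692.67; balance $6,432.65
Quarter 2: opening $6,432.65; interest $38.59 → $6,471.24; payment $1,692.67; balance $4,778.57
Quarter 3: opening $4,778.57; interest $28.67 → $4,807.24; payment $1,692.67; balance $3,114.57

$3,114.57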